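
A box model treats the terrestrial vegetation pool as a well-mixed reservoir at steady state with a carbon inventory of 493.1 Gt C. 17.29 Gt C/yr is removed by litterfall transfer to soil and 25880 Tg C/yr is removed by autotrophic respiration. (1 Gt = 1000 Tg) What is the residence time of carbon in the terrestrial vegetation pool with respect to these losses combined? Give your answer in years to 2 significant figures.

Convert the autotrophic respiration flux: 25880 Tg C/yr = 25.88 Gt C/yr.
Total removal = 17.29 + 25.88 = 43.170 Gt C/yr.
τ = M / ΣF_out = 493.1 / 43.170 = 11.42 yr.

11 yr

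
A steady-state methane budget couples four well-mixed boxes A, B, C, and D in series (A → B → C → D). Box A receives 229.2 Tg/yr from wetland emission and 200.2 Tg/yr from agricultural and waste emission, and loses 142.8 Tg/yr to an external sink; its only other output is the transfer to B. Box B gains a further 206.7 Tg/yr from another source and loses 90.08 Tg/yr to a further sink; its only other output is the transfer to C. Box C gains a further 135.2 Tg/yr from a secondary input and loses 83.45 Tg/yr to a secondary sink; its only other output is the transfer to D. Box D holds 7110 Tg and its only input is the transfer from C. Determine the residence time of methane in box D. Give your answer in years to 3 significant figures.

15.6 yr

Box A: F(A→B) = (229.2 + 200.2) − 142.8 = 286.60 Tg/yr.
Box B: F(B→C) = (286.60 + 206.7) − 90.08 = 403.22 Tg/yr.
Box C: F(C→D) = (403.22 + 135.2) − 83.45 = 454.97 Tg/yr.
Box D throughput = its input = 454.97 Tg/yr; τ = 7110 / 454.97 = 15.63 yr.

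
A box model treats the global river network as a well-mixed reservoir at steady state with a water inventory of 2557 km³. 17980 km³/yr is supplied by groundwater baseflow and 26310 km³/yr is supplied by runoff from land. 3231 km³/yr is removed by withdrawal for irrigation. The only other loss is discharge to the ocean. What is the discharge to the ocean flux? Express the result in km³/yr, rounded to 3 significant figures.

41100 km³/yr

At steady state ΣF_in = ΣF_out.
ΣF_in = 17980 + 26310 = 44290 km³/yr.
Discharge to the ocean flux = ΣF_in − (3231) = 44290 − 3231 = 41060 km³/yr.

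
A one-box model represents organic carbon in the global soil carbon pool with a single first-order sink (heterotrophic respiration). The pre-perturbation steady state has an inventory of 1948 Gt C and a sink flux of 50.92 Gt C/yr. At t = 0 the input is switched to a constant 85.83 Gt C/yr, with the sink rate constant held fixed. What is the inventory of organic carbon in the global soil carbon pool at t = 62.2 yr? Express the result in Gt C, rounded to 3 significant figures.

Residence time τ = M₀/F₀ = 38.26 yr. The eventual steady state is M_∞ = M₀·(F₁/F₀) = 1948 × 85.83/50.92 = 3283.5 Gt C.
The anomaly ΔM(t) = M(t) − M_∞ decays as ΔM₀·e^(−t/τ) with ΔM₀ = 1948 − 3283.5 = −1336 Gt C.
At t = 62.2 yr, e^(−t/τ) = e^(−1.626) = 0.1967, so ΔM = −262.7 Gt C and M = 3283.5 − 262.7 = 3020.8 Gt C.

3020 Gt C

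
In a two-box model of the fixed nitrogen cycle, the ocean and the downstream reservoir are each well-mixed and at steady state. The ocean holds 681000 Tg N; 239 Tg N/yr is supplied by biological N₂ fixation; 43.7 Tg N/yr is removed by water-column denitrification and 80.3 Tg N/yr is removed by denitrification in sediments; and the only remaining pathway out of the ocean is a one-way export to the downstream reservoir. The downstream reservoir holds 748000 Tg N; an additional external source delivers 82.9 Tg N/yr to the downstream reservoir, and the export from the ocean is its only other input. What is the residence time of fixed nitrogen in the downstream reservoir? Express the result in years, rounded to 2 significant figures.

3800 yr

Balance the ocean: ΣF_in = 239.00 Tg N/yr.
Export to the downstream reservoir = ΣF_in − (43.7 + 80.3) = 115.00 Tg N/yr.
Total input to the downstream reservoir = 115.00 + 82.9 = 197.90 Tg N/yr; at steady state this equals its total output.
τ = M / F = 748000 / 197.90 = 3780 yr.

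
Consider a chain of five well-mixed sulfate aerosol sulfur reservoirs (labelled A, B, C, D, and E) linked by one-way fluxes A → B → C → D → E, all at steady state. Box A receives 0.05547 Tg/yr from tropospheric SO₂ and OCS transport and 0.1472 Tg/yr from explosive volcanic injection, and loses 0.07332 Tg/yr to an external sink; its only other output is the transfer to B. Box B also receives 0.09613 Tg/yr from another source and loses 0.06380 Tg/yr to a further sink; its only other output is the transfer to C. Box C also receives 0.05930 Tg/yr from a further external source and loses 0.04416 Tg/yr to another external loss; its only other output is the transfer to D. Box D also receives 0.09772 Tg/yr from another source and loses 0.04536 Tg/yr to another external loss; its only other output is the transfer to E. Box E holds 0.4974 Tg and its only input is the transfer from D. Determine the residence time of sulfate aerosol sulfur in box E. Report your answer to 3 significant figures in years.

2.17 yr

Box A: F(A→B) = (0.05547 + 0.1472) − 0.07332 = 0.12935 Tg/yr.
Box B: F(B→C) = (0.12935 + 0.09613) − 0.06380 = 0.16168 Tg/yr.
Box C: F(C→D) = (0.16168 + 0.05930) − 0.04416 = 0.17682 Tg/yr.
Box D: F(D→E) = (0.17682 + 0.09772) − 0.04536 = 0.22918 Tg/yr.
Box E throughput = its input = 0.22918 Tg/yr; τ = 0.4974 / 0.22918 = 2.170 yr.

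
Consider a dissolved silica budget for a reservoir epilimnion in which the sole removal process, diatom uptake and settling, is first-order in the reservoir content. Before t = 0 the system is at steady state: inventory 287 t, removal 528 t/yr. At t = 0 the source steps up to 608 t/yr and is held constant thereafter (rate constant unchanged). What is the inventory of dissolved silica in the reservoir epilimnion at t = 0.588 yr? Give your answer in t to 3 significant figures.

316 t

The sink rate constant is k = F₀/M₀ = 528/287 = 1.840 yr⁻¹.
Solving dM/dt = F₁ − kM with M(0) = M₀ gives M(t) = F₁/k + (M₀ − F₁/k)·e^(−kt).
F₁/k = 608/1.840 = 330.48 t; kt = 1.840 × 0.588 = 1.082, e^(−kt) = 0.3390.
M(0.588) = 330.48 + (287 − 330.48) × 0.3390 = 330.48 − 14.74 = 315.74 t.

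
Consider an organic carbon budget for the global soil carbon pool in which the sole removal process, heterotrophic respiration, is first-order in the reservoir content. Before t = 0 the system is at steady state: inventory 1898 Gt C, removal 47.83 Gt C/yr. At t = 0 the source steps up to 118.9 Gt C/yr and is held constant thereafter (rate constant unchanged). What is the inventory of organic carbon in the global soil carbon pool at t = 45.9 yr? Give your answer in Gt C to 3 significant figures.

3830 Gt C

The sink rate constant is k = F₀/M₀ = 47.83/1898 = 0.02520 yr⁻¹.
Solving dM/dt = F₁ − kM with M(0) = M₀ gives M(t) = F₁/k + (M₀ − F₁/k)·e^(−kt).
F₁/k = 118.9/0.02520 = 4718.2 Gt C; kt = 0.02520 × 45.9 = 1.157, e^(−kt) = 0.3145.
M(45.9) = 4718.2 + (1898 − 4718.2) × 0.3145 = 4718.2 − 887.0 = 3831.2 Gt C.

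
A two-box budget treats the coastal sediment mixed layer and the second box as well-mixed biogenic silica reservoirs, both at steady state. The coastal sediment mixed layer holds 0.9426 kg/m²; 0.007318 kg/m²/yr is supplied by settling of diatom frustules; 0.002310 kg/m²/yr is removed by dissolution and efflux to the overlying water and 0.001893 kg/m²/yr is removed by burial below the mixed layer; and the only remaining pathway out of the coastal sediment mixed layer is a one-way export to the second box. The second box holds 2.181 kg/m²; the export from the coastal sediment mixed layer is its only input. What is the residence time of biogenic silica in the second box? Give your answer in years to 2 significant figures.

Balance the coastal sediment mixed layer: ΣF_in = 0.0073180 kg/m²/yr.
Export to the second box = ΣF_in − (0.002310 + 0.001893) = 0.0031150 kg/m²/yr.
At steady state the output of the second box equals its input, 0.0031150 kg/m²/yr.
τ = M / F = 2.181 / 0.0031150 = 700.2 yr.

700 yr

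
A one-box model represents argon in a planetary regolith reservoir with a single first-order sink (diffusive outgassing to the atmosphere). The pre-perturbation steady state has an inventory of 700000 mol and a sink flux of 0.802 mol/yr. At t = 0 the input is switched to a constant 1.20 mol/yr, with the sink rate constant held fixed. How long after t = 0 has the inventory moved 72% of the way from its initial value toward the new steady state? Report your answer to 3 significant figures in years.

1.11×10^6 yr

τ = M₀/F₀ = 700000/0.802 = 872800 yr.
The remaining gap fraction is e^(−t/τ); 72% covered ⇒ e^(−t/τ) = 0.280.
t = −τ ln(0.280) = 872800 × 1.273 = 1.111×10^6 yr.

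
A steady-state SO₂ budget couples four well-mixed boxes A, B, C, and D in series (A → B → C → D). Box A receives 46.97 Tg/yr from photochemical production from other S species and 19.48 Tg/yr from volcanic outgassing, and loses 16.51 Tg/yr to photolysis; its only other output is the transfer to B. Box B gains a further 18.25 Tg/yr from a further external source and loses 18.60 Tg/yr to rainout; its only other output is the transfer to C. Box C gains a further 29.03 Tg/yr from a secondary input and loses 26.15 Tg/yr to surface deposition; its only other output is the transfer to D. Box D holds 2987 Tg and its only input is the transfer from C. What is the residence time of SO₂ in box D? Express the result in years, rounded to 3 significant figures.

Box A: F(A→B) = (46.97 + 19.48) − 16.51 = 49.940 Tg/yr.
Box B: F(B→C) = (49.940 + 18.25) − 18.60 = 49.590 Tg/yr.
Box C: F(C→D) = (49.590 + 29.03) − 26.15 = 52.470 Tg/yr.
Box D throughput = its input = 52.470 Tg/yr; τ = 2987 / 52.470 = 56.93 yr.

56.9 yr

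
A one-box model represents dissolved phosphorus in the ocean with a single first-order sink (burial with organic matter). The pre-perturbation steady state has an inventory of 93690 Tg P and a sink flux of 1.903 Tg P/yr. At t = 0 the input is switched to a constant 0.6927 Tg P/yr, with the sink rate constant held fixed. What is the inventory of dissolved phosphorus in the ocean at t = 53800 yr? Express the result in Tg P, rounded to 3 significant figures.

54100 Tg P

The sink rate constant is k = F₀/M₀ = 1.903/93690 = 2.031×10^-5 yr⁻¹.
Solving dM/dt = F₁ − kM with M(0) = M₀ gives M(t) = F₁/k + (M₀ − F₁/k)·e^(−kt).
F₁/k = 0.6927/2.031×10^-5 = 34104 Tg P; kt = 2.031×10^-5 × 53800 = 1.093, e^(−kt) = 0.3353.
M(53800) = 34104 + (93690 − 34104) × 0.3353 = 34104 + 19980 = 54082 Tg P.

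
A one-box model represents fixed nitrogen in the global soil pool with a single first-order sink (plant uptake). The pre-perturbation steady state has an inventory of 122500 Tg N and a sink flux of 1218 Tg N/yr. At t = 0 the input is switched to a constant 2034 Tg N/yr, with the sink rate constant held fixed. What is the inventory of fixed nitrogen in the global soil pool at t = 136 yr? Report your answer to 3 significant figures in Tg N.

183000 Tg N

τ = M₀/F₀ = 122500/1218 = 100.6 yr; rate constant k = 1/τ.
New steady state M_∞ = F₁/k = F₁·τ = 2034 × 100.6 = 204570 Tg N.
M(t) = M_∞ + (M₀ − M_∞)·e^(−t/τ); t/τ = 136/100.6 = 1.352, so e^(−t/τ) = 0.2587.
M(t) = 204570 − 82070 × 0.2587 = 183340 Tg N.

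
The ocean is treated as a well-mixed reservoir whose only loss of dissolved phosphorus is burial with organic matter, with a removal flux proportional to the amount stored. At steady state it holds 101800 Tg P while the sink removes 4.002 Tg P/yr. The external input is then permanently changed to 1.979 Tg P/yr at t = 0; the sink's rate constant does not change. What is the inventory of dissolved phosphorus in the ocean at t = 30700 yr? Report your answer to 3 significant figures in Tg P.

The sink rate constant is k = F₀/M₀ = 4.002/101800 = 3.931×10^-5 yr⁻¹.
Solving dM/dt = F₁ − kM with M(0) = M₀ gives M(t) = F₁/k + (M₀ − F₁/k)·e^(−kt).
F₁/k = 1.979/3.931×10^-5 = 50340 Tg P; kt = 3.931×10^-5 × 30700 = 1.207, e^(−kt) = 0.2991.
M(30700) = 50340 + (101800 − 50340) × 0.2991 = 50340 + 15390 = 65733 Tg P.

65700 Tg P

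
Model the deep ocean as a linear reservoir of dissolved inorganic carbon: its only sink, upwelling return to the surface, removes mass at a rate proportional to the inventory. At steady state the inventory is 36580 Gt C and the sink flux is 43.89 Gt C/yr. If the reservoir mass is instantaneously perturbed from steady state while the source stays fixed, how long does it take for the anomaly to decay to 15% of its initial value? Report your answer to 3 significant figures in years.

1580 yr

For a linear reservoir the anomaly decays as exp(−t/τ) with τ = M/F = 36580/43.89 = 833.4 yr.
exp(−t/τ) = 0.15 ⇒ t = −τ ln(0.15) = 833.4 × 1.897 = 1581 yr.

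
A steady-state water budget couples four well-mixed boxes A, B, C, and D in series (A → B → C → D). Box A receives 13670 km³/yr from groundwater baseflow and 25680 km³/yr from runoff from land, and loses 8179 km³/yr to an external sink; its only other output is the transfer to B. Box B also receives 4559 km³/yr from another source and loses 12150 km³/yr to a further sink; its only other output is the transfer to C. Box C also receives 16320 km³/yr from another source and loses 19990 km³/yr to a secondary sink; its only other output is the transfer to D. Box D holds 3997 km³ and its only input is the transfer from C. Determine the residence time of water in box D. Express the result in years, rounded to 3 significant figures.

Box A: F(A→B) = (13670 + 25680) − 8179 = 31171 km³/yr.
Box B: F(B→C) = (31171 + 4559) − 12150 = 23580 km³/yr.
Box C: F(C→D) = (23580 + 16320) − 19990 = 19910 km³/yr.
Box D throughput = its input = 19910 km³/yr; τ = 3997 / 19910 = 0.2008 yr.

0.201 yr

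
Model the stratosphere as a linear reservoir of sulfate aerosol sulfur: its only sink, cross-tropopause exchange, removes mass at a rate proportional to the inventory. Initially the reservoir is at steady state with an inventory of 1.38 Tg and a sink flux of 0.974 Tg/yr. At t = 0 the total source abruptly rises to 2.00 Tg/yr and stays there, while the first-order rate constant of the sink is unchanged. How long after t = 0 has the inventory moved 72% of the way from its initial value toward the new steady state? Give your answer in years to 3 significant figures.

1.80 yr

τ = M₀/F₀ = 1.38/0.974 = 1.417 yr.
The remaining gap fraction is e^(−t/τ); 72% covered ⇒ e^(−t/τ) = 0.280.
t = −τ ln(0.280) = 1.417 × 1.273 = 1.804 yr.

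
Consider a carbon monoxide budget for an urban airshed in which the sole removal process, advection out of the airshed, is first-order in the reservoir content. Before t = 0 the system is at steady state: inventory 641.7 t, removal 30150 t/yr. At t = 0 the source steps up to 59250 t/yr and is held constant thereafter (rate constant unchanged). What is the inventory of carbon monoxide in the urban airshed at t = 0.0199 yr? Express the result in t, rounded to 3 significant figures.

1020 t

τ = M₀/F₀ = 641.7/30150 = 0.02128 yr; rate constant k = 1/τ.
New steady state M_∞ = F₁/k = F₁·τ = 59250 × 0.02128 = 1261.1 t.
M(t) = M_∞ + (M₀ − M_∞)·e^(−t/τ); t/τ = 0.0199/0.02128 = 0.9350, so e^(−t/τ) = 0.3926.
M(t) = 1261.1 − 619.4 × 0.3926 = 1017.9 t.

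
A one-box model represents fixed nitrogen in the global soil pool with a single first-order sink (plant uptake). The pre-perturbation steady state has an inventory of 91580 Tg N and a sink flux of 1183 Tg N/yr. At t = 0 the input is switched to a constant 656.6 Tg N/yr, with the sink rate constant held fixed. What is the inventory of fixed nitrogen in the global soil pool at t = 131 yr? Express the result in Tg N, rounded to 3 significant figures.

Residence time τ = M₀/F₀ = 77.41 yr. The eventual steady state is M_∞ = M₀·(F₁/F₀) = 91580 × 656.6/1183 = 50830 Tg N.
The anomaly ΔM(t) = M(t) − M_∞ decays as ΔM₀·e^(−t/τ) with ΔM₀ = 91580 − 50830 = 40750 Tg N.
At t = 131 yr, e^(−t/τ) = e^(−1.692) = 0.1841, so ΔM = 7503 Tg N and M = 50830 + 7503 = 58332 Tg N.

58300 Tg N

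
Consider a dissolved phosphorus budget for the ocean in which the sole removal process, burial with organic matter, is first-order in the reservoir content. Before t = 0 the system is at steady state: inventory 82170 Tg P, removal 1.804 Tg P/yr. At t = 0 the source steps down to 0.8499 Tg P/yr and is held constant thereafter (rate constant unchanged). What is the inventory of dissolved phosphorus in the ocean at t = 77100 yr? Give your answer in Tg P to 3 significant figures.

46700 Tg P

τ = M₀/F₀ = 82170/1.804 = 45550 yr; rate constant k = 1/τ.
New steady state M_∞ = F₁/k = F₁·τ = 0.8499 × 45550 = 38712 Tg P.
M(t) = M_∞ + (M₀ − M_∞)·e^(−t/τ); t/τ = 77100/45550 = 1.693, so e^(−t/τ) = 0.1840.
M(t) = 38712 + 43460 × 0.1840 = 46709 Tg P.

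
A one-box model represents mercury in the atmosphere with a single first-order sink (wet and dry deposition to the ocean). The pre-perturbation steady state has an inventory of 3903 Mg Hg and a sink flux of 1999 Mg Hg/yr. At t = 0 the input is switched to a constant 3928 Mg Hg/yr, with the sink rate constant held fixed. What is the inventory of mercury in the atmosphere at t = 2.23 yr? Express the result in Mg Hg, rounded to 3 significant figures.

The sink rate constant is k = F₀/M₀ = 1999/3903 = 0.5122 yr⁻¹.
Solving dM/dt = F₁ − kM with M(0) = M₀ gives M(t) = F₁/k + (M₀ − F₁/k)·e^(−kt).
F₁/k = 3928/0.5122 = 7669.3 Mg Hg; kt = 0.5122 × 2.23 = 1.142, e^(−kt) = 0.3191.
M(2.23) = 7669.3 + (3903 − 7669.3) × 0.3191 = 7669.3 − 1202 = 6467.4 Mg Hg.

6470 Mg Hg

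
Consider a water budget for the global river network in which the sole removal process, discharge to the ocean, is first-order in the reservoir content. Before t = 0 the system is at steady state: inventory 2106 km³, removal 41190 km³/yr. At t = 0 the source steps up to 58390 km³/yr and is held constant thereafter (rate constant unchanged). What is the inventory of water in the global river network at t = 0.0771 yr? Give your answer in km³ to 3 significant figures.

The sink rate constant is k = F₀/M₀ = 41190/2106 = 19.56 yr⁻¹.
Solving dM/dt = F₁ − kM with M(0) = M₀ gives M(t) = F₁/k + (M₀ − F₁/k)·e^(−kt).
F₁/k = 58390/19.56 = 2985.4 km³; kt = 19.56 × 0.0771 = 1.508, e^(−kt) = 0.2214.
M(0.0771) = 2985.4 + (2106 − 2985.4) × 0.2214 = 2985.4 − 194.7 = 2790.7 km³.

2790 km³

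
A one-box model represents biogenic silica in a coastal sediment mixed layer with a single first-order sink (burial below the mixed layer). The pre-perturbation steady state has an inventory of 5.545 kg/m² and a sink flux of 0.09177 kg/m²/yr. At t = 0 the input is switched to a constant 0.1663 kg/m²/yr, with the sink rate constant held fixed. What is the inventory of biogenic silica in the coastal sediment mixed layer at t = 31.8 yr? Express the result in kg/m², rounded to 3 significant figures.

7.39 kg/m²

Residence time τ = M₀/F₀ = 60.42 yr. The eventual steady state is M_∞ = M₀·(F₁/F₀) = 5.545 × 0.1663/0.09177 = 10.048 kg/m².
The anomaly ΔM(t) = M(t) − M_∞ decays as ΔM₀·e^(−t/τ) with ΔM₀ = 5.545 − 10.048 = −4.503 kg/m².
At t = 31.8 yr, e^(−t/τ) = e^(−0.5263) = 0.5908, so ΔM = −2.661 kg/m² and M = 10.048 − 2.661 = 7.3878 kg/m².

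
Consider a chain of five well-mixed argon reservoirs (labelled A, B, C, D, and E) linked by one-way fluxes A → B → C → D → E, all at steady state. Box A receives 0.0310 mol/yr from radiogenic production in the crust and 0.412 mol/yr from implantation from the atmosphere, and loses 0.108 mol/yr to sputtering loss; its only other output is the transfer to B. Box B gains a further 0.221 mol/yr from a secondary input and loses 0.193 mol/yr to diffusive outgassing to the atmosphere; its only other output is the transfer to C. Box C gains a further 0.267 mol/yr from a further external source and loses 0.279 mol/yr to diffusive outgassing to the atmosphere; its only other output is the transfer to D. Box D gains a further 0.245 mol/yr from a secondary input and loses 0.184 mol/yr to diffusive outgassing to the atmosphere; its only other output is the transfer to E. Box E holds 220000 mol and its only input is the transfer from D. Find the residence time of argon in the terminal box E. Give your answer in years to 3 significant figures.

534000 yr

Box A: F(A→B) = (0.0310 + 0.412) − 0.108 = 0.33500 mol/yr.
Box B: F(B→C) = (0.33500 + 0.221) − 0.193 = 0.36300 mol/yr.
Box C: F(C→D) = (0.36300 + 0.267) − 0.279 = 0.35100 mol/yr.
Box D: F(D→E) = (0.35100 + 0.245) − 0.184 = 0.41200 mol/yr.
Box E throughput = its input = 0.41200 mol/yr; τ = 220000 / 0.41200 = 534000 yr.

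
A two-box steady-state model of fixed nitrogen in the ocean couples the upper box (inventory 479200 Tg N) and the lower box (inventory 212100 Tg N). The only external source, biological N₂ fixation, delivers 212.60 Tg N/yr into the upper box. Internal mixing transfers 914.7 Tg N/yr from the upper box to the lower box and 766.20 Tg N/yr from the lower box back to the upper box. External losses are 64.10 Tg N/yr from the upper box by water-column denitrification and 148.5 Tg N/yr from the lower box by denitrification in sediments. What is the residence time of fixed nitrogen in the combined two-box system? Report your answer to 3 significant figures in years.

3250 yr

Treat the two boxes together as one reservoir: the mixing fluxes between them are internal recycling, so τ = ΣM / Σ(external losses).
M_total = 479200 + 212100 = 691300 Tg N.
ΣF_external_out = 64.10 + 148.5 = 212.60 Tg N/yr.
τ = M_total / ΣF_ext = 691300 / 212.60 = 3252 yr.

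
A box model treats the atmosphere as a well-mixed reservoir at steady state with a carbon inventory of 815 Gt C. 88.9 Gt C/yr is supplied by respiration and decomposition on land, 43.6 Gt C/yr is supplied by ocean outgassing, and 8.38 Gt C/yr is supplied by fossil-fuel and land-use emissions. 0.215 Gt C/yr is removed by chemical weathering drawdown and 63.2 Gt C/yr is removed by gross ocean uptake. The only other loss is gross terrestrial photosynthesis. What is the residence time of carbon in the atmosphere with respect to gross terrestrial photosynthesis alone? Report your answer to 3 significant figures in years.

10.5 yr

At steady state ΣF_in = ΣF_out.
ΣF_in = 88.9 + 43.6 + 8.38 = 140.88 Gt C/yr.
Gross terrestrial photosynthesis flux = ΣF_in − (0.215 + 63.2) = 140.88 − 63.42 = 77.46 Gt C/yr.
τ = M / F = 815 / 77.46 = 10.52 yr.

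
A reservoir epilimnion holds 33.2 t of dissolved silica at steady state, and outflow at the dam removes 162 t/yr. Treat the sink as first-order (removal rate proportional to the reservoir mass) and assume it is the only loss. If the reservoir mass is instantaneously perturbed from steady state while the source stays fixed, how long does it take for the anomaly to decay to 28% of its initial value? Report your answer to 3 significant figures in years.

0.261 yr

For a linear reservoir the anomaly decays as exp(−t/τ) with τ = M/F = 33.2/162 = 0.2049 yr.
exp(−t/τ) = 0.28 ⇒ t = −τ ln(0.28) = 0.2049 × 1.273 = 0.2609 yr.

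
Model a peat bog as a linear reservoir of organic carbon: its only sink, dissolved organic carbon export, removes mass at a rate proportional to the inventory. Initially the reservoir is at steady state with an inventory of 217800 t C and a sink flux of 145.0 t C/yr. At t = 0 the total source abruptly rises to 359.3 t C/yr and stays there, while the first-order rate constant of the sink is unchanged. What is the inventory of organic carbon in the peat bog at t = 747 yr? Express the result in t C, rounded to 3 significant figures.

The sink rate constant is k = F₀/M₀ = 145.0/217800 = 0.0006657 yr⁻¹.
Solving dM/dt = F₁ − kM with M(0) = M₀ gives M(t) = F₁/k + (M₀ − F₁/k)·e^(−kt).
F₁/k = 359.3/0.0006657 = 539690 t C; kt = 0.0006657 × 747 = 0.4973, e^(−kt) = 0.6082.
M(747) = 539690 + (217800 − 539690) × 0.6082 = 539690 − 195800 = 343930 t C.

344000 t C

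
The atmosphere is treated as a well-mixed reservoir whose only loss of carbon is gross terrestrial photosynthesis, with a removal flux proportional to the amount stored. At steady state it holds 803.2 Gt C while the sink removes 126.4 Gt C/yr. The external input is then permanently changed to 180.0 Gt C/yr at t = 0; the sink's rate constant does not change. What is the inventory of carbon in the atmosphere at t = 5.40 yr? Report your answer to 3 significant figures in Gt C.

Residence time τ = M₀/F₀ = 6.354 yr. The eventual steady state is M_∞ = M₀·(F₁/F₀) = 803.2 × 180.0/126.4 = 1143.8 Gt C.
The anomaly ΔM(t) = M(t) − M_∞ decays as ΔM₀·e^(−t/τ) with ΔM₀ = 803.2 − 1143.8 = −340.6 Gt C.
At t = 5.40 yr, e^(−t/τ) = e^(−0.8498) = 0.4275, so ΔM = −145.6 Gt C and M = 1143.8 − 145.6 = 998.19 Gt C.

998 Gt C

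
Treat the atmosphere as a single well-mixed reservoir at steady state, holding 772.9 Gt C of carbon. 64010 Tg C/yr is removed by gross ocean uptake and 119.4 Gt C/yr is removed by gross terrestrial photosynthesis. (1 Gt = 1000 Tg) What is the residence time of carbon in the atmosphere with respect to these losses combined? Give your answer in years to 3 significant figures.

4.21 yr

Convert the gross ocean uptake flux: 64010 Tg C/yr = 64.01 Gt C/yr.
Total removal = 64.01 + 119.4 = 183.41 Gt C/yr.
τ = M / ΣF_out = 772.9 / 183.41 = 4.214 yr.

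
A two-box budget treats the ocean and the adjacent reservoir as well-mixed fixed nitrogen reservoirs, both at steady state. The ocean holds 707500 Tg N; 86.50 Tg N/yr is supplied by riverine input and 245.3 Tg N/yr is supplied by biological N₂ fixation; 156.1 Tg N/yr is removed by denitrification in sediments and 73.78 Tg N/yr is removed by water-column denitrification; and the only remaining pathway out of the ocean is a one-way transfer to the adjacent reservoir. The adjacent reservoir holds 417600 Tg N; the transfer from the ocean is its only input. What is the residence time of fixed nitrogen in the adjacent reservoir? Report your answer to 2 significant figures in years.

4100 yr

Balance the ocean: ΣF_in = 86.50 + 245.3 = 331.80 Tg N/yr.
Transfer to the adjacent reservoir = ΣF_in − (156.1 + 73.78) = 101.92 Tg N/yr.
At steady state the output of the adjacent reservoir equals its input, 101.92 Tg N/yr.
τ = M / F = 417600 / 101.92 = 4097 yr.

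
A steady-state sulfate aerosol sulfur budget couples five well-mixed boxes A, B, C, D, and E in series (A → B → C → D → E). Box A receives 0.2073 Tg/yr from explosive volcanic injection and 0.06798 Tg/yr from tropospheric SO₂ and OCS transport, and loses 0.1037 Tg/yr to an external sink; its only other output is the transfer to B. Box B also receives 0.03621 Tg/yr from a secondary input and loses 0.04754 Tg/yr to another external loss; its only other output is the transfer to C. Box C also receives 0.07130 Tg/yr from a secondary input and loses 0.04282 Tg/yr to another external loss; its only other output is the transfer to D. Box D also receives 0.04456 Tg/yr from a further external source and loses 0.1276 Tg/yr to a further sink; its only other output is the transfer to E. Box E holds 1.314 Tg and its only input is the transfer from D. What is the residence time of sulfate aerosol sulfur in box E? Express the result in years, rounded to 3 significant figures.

12.4 yr

Box A: F(A→B) = (0.2073 + 0.06798) − 0.1037 = 0.17158 Tg/yr.
Box B: F(B→C) = (0.17158 + 0.03621) − 0.04754 = 0.16025 Tg/yr.
Box C: F(C→D) = (0.16025 + 0.07130) − 0.04282 = 0.18873 Tg/yr.
Box D: F(D→E) = (0.18873 + 0.04456) − 0.1276 = 0.10569 Tg/yr.
Box E throughput = its input = 0.10569 Tg/yr; τ = 1.314 / 0.10569 = 12.43 yr.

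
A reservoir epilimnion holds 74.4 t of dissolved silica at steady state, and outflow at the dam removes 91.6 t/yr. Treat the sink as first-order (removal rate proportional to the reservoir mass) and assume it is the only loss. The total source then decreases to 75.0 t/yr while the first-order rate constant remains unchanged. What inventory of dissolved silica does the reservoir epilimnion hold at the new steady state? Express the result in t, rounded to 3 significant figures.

Rate constant k = F/M = 91.6 / 74.4 = 1.231 yr⁻¹.
At the new steady state, source = k·M_new ⇒ M_new = 75.0 / 1.231 = 60.92 t.
(Equivalently M_new = M × F_new/F_old = 74.4 × 75.0/91.6.)

60.9 t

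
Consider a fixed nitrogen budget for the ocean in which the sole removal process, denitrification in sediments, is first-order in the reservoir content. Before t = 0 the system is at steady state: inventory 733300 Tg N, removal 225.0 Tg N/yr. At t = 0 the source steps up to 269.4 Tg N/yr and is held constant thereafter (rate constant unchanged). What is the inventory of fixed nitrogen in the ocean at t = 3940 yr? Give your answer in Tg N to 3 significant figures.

835000 Tg N

The sink rate constant is k = F₀/M₀ = 225.0/733300 = 0.0003068 yr⁻¹.
Solving dM/dt = F₁ − kM with M(0) = M₀ gives M(t) = F₁/k + (M₀ − F₁/k)·e^(−kt).
F₁/k = 269.4/0.0003068 = 878000 Tg N; kt = 0.0003068 × 3940 = 1.209, e^(−kt) = 0.2985.
M(3940) = 878000 + (733300 − 878000) × 0.2985 = 878000 − 43200 = 834810 Tg N.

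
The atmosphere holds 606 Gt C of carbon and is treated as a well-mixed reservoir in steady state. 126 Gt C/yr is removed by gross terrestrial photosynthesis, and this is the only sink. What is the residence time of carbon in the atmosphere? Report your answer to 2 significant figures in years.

τ = M / F = 606 / 126 = 4.810 yr.

4.8 yr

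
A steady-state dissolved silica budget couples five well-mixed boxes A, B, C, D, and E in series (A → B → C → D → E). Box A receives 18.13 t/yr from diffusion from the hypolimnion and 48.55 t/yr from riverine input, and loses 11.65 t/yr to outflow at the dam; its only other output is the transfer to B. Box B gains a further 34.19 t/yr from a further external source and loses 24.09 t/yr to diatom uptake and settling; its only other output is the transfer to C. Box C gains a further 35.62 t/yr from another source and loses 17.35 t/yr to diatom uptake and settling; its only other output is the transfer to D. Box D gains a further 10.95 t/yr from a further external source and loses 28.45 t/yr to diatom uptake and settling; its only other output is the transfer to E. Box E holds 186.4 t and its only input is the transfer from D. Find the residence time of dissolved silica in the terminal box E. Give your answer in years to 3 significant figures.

2.83 yr

Box A: F(A→B) = (18.13 + 48.55) − 11.65 = 55.030 t/yr.
Box B: F(B→C) = (55.030 + 34.19) − 24.09 = 65.130 t/yr.
Box C: F(C→D) = (65.130 + 35.62) − 17.35 = 83.400 t/yr.
Box D: F(D→E) = (83.400 + 10.95) − 28.45 = 65.900 t/yr.
Box E throughput = its input = 65.900 t/yr; τ = 186.4 / 65.900 = 2.829 yr.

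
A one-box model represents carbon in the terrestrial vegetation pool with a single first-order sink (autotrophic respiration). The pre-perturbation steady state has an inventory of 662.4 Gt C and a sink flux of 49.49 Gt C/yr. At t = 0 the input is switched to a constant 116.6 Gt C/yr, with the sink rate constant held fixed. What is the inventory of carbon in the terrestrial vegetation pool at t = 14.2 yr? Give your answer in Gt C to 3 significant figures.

Residence time τ = M₀/F₀ = 13.38 yr. The eventual steady state is M_∞ = M₀·(F₁/F₀) = 662.4 × 116.6/49.49 = 1560.6 Gt C.
The anomaly ΔM(t) = M(t) − M_∞ decays as ΔM₀·e^(−t/τ) with ΔM₀ = 662.4 − 1560.6 = −898.2 Gt C.
At t = 14.2 yr, e^(−t/τ) = e^(−1.061) = 0.3461, so ΔM = −310.9 Gt C and M = 1560.6 − 310.9 = 1249.7 Gt C.

1250 Gt C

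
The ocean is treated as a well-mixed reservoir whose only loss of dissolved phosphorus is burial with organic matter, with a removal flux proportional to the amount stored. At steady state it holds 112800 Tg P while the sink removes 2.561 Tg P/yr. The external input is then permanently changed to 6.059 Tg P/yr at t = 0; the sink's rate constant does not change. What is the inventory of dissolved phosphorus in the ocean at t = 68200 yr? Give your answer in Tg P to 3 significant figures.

Residence time τ = M₀/F₀ = 44050 yr. The eventual steady state is M_∞ = M₀·(F₁/F₀) = 112800 × 6.059/2.561 = 266870 Tg P.
The anomaly ΔM(t) = M(t) − M_∞ decays as ΔM₀·e^(−t/τ) with ΔM₀ = 112800 − 266870 = −154100 Tg P.
At t = 68200 yr, e^(−t/τ) = e^(−1.548) = 0.2126, so ΔM = −32750 Tg P and M = 266870 − 32750 = 234120 Tg P.

234000 Tg P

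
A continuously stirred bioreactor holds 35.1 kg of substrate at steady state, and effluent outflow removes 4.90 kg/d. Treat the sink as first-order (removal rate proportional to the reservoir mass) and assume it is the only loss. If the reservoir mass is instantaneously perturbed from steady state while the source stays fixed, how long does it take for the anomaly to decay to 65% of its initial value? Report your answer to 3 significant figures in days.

For a linear reservoir the anomaly decays as exp(−t/τ) with τ = M/F = 35.1/4.90 = 7.163 d.
exp(−t/τ) = 0.65 ⇒ t = −τ ln(0.65) = 7.163 × 0.4308 = 3.086 d.

3.09 d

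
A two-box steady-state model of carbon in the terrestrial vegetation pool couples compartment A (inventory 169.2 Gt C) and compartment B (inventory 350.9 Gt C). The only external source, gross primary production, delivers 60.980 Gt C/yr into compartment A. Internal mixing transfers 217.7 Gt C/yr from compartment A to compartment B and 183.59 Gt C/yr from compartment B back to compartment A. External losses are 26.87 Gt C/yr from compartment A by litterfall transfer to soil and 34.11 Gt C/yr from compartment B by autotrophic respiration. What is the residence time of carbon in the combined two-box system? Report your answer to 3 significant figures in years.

For the system as a whole, the A↔B exchange is internal and contributes nothing to the throughput; only the external sinks remove mass.
M_total = 169.2 + 350.9 = 520.10 Gt C.
ΣF_external_out = 26.87 + 34.11 = 60.980 Gt C/yr.
τ = M_total / ΣF_ext = 520.10 / 60.980 = 8.529 yr.

8.53 yr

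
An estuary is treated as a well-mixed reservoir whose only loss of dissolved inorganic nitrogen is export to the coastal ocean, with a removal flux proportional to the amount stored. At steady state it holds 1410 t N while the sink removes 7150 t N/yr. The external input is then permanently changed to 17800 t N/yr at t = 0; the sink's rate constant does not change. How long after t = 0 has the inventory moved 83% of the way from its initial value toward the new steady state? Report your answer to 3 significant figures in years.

τ = M₀/F₀ = 1410/7150 = 0.1972 yr.
The remaining gap fraction is e^(−t/τ); 83% covered ⇒ e^(−t/τ) = 0.170.
t = −τ ln(0.170) = 0.1972 × 1.772 = 0.3494 yr.

0.349 yr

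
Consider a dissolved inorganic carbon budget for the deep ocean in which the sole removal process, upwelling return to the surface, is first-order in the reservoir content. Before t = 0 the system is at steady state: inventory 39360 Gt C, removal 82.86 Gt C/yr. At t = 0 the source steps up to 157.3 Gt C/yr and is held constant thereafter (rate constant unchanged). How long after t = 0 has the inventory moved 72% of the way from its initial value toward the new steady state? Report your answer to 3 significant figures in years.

τ = M₀/F₀ = 39360/82.86 = 475.0 yr.
The remaining gap fraction is e^(−t/τ); 72% covered ⇒ e^(−t/τ) = 0.280.
t = −τ ln(0.280) = 475.0 × 1.273 = 604.7 yr.

605 yr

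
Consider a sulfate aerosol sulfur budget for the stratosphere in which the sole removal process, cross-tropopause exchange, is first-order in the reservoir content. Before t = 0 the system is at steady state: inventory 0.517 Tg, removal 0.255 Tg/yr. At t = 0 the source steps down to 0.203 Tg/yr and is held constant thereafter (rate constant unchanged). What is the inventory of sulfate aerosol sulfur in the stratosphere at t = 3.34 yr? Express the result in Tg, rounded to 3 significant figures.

0.432 Tg

Residence time τ = M₀/F₀ = 2.027 yr. The eventual steady state is M_∞ = M₀·(F₁/F₀) = 0.517 × 0.203/0.255 = 0.41157 Tg.
The anomaly ΔM(t) = M(t) − M_∞ decays as ΔM₀·e^(−t/τ) with ΔM₀ = 0.517 − 0.41157 = 0.1054 Tg.
At t = 3.34 yr, e^(−t/τ) = e^(−1.647) = 0.1926, so ΔM = 0.02030 Tg and M = 0.41157 + 0.02030 = 0.43187 Tg.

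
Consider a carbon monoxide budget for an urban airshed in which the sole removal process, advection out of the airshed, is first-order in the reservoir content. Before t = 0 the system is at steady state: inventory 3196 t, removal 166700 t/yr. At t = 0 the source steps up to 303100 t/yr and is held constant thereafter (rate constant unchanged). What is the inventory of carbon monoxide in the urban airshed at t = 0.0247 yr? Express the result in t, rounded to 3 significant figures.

5090 t

The sink rate constant is k = F₀/M₀ = 166700/3196 = 52.16 yr⁻¹.
Solving dM/dt = F₁ − kM with M(0) = M₀ gives M(t) = F₁/k + (M₀ − F₁/k)·e^(−kt).
F₁/k = 303100/52.16 = 5811.1 t; kt = 52.16 × 0.0247 = 1.288, e^(−kt) = 0.2757.
M(0.0247) = 5811.1 + (3196 − 5811.1) × 0.2757 = 5811.1 − 721.1 = 5090.0 t.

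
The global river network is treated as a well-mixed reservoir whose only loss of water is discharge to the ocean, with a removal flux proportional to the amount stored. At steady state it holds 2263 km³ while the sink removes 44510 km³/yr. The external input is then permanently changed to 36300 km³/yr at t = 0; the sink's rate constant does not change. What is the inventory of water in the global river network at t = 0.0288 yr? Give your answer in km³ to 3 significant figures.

2080 km³

The sink rate constant is k = F₀/M₀ = 44510/2263 = 19.67 yr⁻¹.
Solving dM/dt = F₁ − kM with M(0) = M₀ gives M(t) = F₁/k + (M₀ − F₁/k)·e^(−kt).
F₁/k = 36300/19.67 = 1845.6 km³; kt = 19.67 × 0.0288 = 0.5665, e^(−kt) = 0.5675.
M(0.0288) = 1845.6 + (2263 − 1845.6) × 0.5675 = 1845.6 + 236.9 = 2082.5 km³.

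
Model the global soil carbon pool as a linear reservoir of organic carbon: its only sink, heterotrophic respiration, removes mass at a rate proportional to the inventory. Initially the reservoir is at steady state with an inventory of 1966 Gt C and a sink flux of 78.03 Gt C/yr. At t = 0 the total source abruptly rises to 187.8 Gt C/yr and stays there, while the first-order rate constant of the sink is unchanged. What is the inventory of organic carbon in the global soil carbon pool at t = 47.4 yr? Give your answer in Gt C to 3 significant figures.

4310 Gt C

Residence time τ = M₀/F₀ = 25.20 yr. The eventual steady state is M_∞ = M₀·(F₁/F₀) = 1966 × 187.8/78.03 = 4731.7 Gt C.
The anomaly ΔM(t) = M(t) − M_∞ decays as ΔM₀·e^(−t/τ) with ΔM₀ = 1966 − 4731.7 = −2766 Gt C.
At t = 47.4 yr, e^(−t/τ) = e^(−1.881) = 0.1524, so ΔM = −421.5 Gt C and M = 4731.7 − 421.5 = 4310.2 Gt C.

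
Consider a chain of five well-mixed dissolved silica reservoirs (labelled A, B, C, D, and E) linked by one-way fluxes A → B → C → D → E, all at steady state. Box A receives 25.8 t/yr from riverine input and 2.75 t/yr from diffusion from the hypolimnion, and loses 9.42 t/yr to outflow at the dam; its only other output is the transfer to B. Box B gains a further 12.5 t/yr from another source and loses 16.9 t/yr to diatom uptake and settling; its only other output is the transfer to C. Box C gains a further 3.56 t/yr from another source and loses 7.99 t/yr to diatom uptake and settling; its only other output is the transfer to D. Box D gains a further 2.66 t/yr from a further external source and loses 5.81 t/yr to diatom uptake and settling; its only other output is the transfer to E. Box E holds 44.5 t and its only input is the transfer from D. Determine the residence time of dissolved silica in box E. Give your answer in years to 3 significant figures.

Box A: F(A→B) = (25.8 + 2.75) − 9.42 = 19.130 t/yr.
Box B: F(B→C) = (19.130 + 12.5) − 16.9 = 14.730 t/yr.
Box C: F(C→D) = (14.730 + 3.56) − 7.99 = 10.300 t/yr.
Box D: F(D→E) = (10.300 + 2.66) − 5.81 = 7.1500 t/yr.
Box E throughput = its input = 7.1500 t/yr; τ = 44.5 / 7.1500 = 6.224 yr.

6.22 yr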